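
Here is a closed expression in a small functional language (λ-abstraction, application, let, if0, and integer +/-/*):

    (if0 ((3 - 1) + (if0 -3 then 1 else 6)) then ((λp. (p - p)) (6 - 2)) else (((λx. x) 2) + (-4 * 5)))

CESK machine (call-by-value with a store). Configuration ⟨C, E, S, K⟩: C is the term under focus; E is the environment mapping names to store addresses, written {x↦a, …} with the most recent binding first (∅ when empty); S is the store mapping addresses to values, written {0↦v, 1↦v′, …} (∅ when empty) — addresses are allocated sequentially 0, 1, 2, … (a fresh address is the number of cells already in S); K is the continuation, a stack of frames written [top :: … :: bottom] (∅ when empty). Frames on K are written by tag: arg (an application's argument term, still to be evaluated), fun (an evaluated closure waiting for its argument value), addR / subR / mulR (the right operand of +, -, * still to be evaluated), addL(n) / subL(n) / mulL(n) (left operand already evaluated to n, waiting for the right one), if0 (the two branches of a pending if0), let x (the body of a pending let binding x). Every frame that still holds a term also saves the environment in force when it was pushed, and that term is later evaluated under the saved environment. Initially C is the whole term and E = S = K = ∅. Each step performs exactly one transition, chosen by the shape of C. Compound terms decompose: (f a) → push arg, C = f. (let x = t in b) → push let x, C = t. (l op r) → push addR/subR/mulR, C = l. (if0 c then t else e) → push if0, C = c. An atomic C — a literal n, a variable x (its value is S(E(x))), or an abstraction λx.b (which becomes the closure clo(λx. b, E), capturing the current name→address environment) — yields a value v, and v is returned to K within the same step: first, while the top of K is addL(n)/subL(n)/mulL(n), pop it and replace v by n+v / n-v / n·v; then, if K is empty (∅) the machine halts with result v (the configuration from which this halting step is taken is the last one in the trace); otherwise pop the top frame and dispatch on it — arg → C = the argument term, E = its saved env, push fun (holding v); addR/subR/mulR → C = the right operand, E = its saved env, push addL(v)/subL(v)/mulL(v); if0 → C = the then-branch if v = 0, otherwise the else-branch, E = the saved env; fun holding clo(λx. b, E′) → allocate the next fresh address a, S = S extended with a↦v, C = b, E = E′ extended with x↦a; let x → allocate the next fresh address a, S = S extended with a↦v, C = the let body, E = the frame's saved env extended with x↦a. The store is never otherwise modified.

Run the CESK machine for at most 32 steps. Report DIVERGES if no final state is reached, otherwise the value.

Answer: -18

Machine steps:
t=0: [C=(if0 ((3 - 1) + (if0 -3 then 1 else 6)) then ((λp. (p - p)) (6 - 2)) else (((λx. x) 2) + (-4 * 5))) | E=∅ | S=∅ | K=∅]
t=1: [C=((3 - 1) + (if0 -3 then 1 else 6)) | E=∅ | S=∅ | K=[if0]]
t=2: [C=(3 - 1) | E=∅ | S=∅ | K=[addR :: if0]]
t=3: [C=3 | E=∅ | S=∅ | K=[subR :: addR :: if0]]
t=4: [C=1 | E=∅ | S=∅ | K=[subL(3) :: addR :: if0]]
t=5: [C=(if0 -3 then 1 else 6) | E=∅ | S=∅ | K=[addL(2) :: if0]]
t=6: [C=-3 | E=∅ | S=∅ | K=[if0 :: addL(2) :: if0]]
t=7: [C=6 | E=∅ | S=∅ | K=[addL(2) :: if0]]
t=8: [C=(((λx. x) 2) + (-4 * 5)) | E=∅ | S=∅ | K=∅]
t=9: [C=((λx. x) 2) | E=∅ | S=∅ | K=[addR]]
t=10: [C=(λx. x) | E=∅ | S=∅ | K=[arg :: addR]]
t=11: [C=2 | E=∅ | S=∅ | K=[fun :: addR]]
t=12: [C=x | E={x↦0} | S={0↦2} | K=[addR]]
t=13: [C=(-4 * 5) | E=∅ | S={0↦2} | K=[addL(2)]]
t=14: [C=-4 | E=∅ | S={0↦2} | K=[mulR :: addL(2)]]
t=15: [C=5 | E=∅ | S={0↦2} | K=[mulL(-4) :: addL(2)]]
→ final value -18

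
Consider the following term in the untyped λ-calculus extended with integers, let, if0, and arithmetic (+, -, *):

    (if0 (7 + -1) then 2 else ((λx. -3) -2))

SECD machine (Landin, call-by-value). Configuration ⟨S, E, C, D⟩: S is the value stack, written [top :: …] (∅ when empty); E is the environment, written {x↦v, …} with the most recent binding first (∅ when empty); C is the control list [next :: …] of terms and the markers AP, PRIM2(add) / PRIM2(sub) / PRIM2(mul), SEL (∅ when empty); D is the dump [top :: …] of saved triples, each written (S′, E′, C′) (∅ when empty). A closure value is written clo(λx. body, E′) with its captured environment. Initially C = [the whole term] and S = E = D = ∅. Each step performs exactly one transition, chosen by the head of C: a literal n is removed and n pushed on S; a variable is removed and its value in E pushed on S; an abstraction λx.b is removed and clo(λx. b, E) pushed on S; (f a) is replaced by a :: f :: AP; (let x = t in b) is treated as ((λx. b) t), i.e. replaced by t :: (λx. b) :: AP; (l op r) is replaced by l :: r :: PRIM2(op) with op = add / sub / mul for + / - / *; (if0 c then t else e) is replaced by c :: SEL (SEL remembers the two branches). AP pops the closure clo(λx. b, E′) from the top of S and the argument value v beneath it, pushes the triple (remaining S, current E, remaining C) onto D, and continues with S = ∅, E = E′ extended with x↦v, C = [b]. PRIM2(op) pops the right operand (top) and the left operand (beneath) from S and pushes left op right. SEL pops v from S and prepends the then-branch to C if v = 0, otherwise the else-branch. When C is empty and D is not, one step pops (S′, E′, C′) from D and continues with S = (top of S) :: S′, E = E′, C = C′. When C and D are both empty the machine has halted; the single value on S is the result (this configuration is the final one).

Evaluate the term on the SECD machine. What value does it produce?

Answer: -3

Machine steps:
[0] ⟨S=∅; E=∅; C=[(if0 (7 + -1) then 2 else ((λx. -3) -2))]; D=∅⟩
[1] ⟨S=∅; E=∅; C=[(7 + -1) :: SEL]; D=∅⟩
[2] ⟨S=∅; E=∅; C=[7 :: -1 :: PRIM2(add) :: SEL]; D=∅⟩
[3] ⟨S=[7]; E=∅; C=[-1 :: PRIM2(add) :: SEL]; D=∅⟩
[4] ⟨S=[-1 :: 7]; E=∅; C=[PRIM2(add) :: SEL]; D=∅⟩
[5] ⟨S=[6]; E=∅; C=[SEL]; D=∅⟩
[6] ⟨S=∅; E=∅; C=[((λx. -3) -2)]; D=∅⟩
[7] ⟨S=∅; E=∅; C=[-2 :: (λx. -3) :: AP]; D=∅⟩
[8] ⟨S=[-2]; E=∅; C=[(λx. -3) :: AP]; D=∅⟩
[9] ⟨S=[clo(λx. -3, ∅) :: -2]; E=∅; C=[AP]; D=∅⟩
[10] ⟨S=∅; E={x↦-2}; C=[-3]; D=[(∅, ∅, ∅)]⟩
[11] ⟨S=[-3]; E={x↦-2}; C=∅; D=[(∅, ∅, ∅)]⟩
[12] ⟨S=[-3]; E=∅; C=∅; D=∅⟩
→ final value -3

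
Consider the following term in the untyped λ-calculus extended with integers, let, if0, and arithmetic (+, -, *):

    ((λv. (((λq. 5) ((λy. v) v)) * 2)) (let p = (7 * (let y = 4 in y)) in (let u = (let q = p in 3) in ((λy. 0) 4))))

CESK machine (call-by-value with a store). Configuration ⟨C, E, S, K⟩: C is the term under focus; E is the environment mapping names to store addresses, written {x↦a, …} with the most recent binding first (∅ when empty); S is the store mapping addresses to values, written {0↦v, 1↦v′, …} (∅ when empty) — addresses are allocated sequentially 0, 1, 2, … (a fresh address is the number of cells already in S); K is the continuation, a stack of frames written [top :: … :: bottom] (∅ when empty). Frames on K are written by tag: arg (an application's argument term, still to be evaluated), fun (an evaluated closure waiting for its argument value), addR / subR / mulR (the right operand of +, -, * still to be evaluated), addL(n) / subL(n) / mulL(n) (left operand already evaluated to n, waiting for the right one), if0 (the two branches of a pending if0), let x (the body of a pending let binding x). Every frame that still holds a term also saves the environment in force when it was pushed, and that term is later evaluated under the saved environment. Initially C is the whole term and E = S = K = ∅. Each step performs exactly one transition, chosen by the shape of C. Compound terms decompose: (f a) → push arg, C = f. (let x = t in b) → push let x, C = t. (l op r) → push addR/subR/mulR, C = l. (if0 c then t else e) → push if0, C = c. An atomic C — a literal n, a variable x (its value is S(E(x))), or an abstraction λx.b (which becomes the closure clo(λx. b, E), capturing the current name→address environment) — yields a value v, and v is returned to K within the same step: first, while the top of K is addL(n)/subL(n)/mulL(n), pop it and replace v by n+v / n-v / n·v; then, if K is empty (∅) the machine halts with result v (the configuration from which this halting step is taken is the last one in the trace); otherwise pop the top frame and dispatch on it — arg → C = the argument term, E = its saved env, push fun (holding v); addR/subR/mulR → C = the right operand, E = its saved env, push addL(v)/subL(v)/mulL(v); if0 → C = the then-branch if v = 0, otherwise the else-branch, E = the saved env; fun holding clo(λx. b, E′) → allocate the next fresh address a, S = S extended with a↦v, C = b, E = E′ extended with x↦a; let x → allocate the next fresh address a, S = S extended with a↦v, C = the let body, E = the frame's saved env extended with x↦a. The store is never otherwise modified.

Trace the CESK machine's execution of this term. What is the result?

0. ⟨C=((λv. (((λq. 5) ((λy. v) v)) * 2)) (let p = (7 * (let y = 4 in y)) in (let u = (let q = p in 3) in ((λy. 0) 4)))); E=∅; S=∅; K=∅⟩
1. ⟨C=(λv. (((λq. 5) ((λy. v) v)) * 2)); E=∅; S=∅; K=[arg]⟩
2. ⟨C=(let p = (7 * (let y = 4 in y)) in (let u = (let q = p in 3) in ((λy. 0) 4))); E=∅; S=∅; K=[fun]⟩
3. ⟨C=(7 * (let y = 4 in y)); E=∅; S=∅; K=[let p :: fun]⟩
4. ⟨C=7; E=∅; S=∅; K=[mulR :: let p :: fun]⟩
5. ⟨C=(let y = 4 in y); E=∅; S=∅; K=[mulL(7) :: let p :: fun]⟩
6. ⟨C=4; E=∅; S=∅; K=[let y :: mulL(7) :: let p :: fun]⟩
7. ⟨C=y; E={y↦0}; S={0↦4}; K=[mulL(7) :: let p :: fun]⟩
8. ⟨C=(let u = (let q = p in 3) in ((λy. 0) 4)); E={p↦1}; S={0↦4, 1↦28}; K=[fun]⟩
9. ⟨C=(let q = p in 3); E={p↦1}; S={0↦4, 1↦28}; K=[let u :: fun]⟩
10. ⟨C=p; E={p↦1}; S={0↦4, 1↦28}; K=[let q :: let u :: fun]⟩
11. ⟨C=3; E={q↦2, p↦1}; S={0↦4, 1↦28, 2↦28}; K=[let u :: fun]⟩
12. ⟨C=((λy. 0) 4); E={u↦3, p↦1}; S={0↦4, 1↦28, 2↦28, 3↦3}; K=[fun]⟩
13. ⟨C=(λy. 0); E={u↦3, p↦1}; S={0↦4, 1↦28, 2↦28, 3↦3}; K=[arg :: fun]⟩
14. ⟨C=4; E={u↦3, p↦1}; S={0↦4, 1↦28, 2↦28, 3↦3}; K=[fun :: fun]⟩
15. ⟨C=0; E={y↦4, u↦3, p↦1}; S={0↦4, 1↦28, 2↦28, 3↦3, 4↦4}; K=[fun]⟩
16. ⟨C=(((λq. 5) ((λy. v) v)) * 2); E={v↦5}; S={0↦4, 1↦28, 2↦28, 3↦3, 4↦4, 5↦0}; K=∅⟩
17. ⟨C=((λq. 5) ((λy. v) v)); E={v↦5}; S={0↦4, 1↦28, 2↦28, 3↦3, 4↦4, 5↦0}; K=[mulR]⟩
18. ⟨C=(λq. 5); E={v↦5}; S={0↦4, 1↦28, 2↦28, 3↦3, 4↦4, 5↦0}; K=[arg :: mulR]⟩
19. ⟨C=((λy. v) v); E={v↦5}; S={0↦4, 1↦28, 2↦28, 3↦3, 4↦4, 5↦0}; K=[fun :: mulR]⟩
20. ⟨C=(λy. v); E={v↦5}; S={0↦4, 1↦28, 2↦28, 3↦3, 4↦4, 5↦0}; K=[arg :: fun :: mulR]⟩
21. ⟨C=v; E={v↦5}; S={0↦4, 1↦28, 2↦28, 3↦3, 4↦4, 5↦0}; K=[fun :: fun :: mulR]⟩
22. ⟨C=v; E={y↦6, v↦5}; S={0↦4, 1↦28, 2↦28, 3↦3, 4↦4, 5↦0, 6↦0}; K=[fun :: mulR]⟩
23. ⟨C=5; E={q↦7, v↦5}; S={0↦4, 1↦28, 2↦28, 3↦3, 4↦4, 5↦0, 6↦0, 7↦0}; K=[mulR]⟩
24. ⟨C=2; E={v↦5}; S={0↦4, 1↦28, 2↦28, 3↦3, 4↦4, 5↦0, 6↦0, 7↦0}; K=[mulL(5)]⟩
→ final value 10

Answer: 10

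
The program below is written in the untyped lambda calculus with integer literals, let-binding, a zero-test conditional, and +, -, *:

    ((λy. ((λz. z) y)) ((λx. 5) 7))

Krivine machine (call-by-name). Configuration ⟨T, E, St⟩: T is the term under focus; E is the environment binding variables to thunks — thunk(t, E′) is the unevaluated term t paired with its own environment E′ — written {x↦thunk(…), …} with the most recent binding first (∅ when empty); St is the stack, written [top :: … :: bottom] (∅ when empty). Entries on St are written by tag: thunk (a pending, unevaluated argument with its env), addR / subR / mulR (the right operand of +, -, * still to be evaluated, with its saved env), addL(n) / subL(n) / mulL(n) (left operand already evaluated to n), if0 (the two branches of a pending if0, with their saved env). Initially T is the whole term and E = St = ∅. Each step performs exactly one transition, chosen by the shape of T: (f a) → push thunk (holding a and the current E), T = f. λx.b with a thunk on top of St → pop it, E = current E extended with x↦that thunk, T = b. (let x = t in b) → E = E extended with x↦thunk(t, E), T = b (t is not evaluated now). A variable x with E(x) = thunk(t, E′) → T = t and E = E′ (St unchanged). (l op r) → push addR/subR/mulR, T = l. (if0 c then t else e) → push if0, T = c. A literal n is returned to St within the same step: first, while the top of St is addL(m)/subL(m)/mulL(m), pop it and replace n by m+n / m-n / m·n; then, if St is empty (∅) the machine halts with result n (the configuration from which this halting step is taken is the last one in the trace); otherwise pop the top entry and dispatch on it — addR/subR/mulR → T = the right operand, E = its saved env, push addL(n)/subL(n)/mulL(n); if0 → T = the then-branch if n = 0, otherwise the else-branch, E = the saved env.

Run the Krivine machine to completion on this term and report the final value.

t=0: [T=((λy. ((λz. z) y)) ((λx. 5) 7)) | E=∅ | St=∅]
t=1: [T=(λy. ((λz. z) y)) | E=∅ | St=[thunk]]
t=2: [T=((λz. z) y) | E={y↦thunk(((λx. 5) 7), ∅)} | St=∅]
t=3: [T=(λz. z) | E={y↦thunk(((λx. 5) 7), ∅)} | St=[thunk]]
t=4: [T=z | E={z↦thunk(y, {y↦thunk(((λx. 5) 7), ∅)}), y↦thunk(((λx. 5) 7), ∅)} | St=∅]
t=5: [T=y | E={y↦thunk(((λx. 5) 7), ∅)} | St=∅]
t=6: [T=((λx. 5) 7) | E=∅ | St=∅]
t=7: [T=(λx. 5) | E=∅ | St=[thunk]]
t=8: [T=5 | E={x↦thunk(7, ∅)} | St=∅]
→ final value 5

Answer: 5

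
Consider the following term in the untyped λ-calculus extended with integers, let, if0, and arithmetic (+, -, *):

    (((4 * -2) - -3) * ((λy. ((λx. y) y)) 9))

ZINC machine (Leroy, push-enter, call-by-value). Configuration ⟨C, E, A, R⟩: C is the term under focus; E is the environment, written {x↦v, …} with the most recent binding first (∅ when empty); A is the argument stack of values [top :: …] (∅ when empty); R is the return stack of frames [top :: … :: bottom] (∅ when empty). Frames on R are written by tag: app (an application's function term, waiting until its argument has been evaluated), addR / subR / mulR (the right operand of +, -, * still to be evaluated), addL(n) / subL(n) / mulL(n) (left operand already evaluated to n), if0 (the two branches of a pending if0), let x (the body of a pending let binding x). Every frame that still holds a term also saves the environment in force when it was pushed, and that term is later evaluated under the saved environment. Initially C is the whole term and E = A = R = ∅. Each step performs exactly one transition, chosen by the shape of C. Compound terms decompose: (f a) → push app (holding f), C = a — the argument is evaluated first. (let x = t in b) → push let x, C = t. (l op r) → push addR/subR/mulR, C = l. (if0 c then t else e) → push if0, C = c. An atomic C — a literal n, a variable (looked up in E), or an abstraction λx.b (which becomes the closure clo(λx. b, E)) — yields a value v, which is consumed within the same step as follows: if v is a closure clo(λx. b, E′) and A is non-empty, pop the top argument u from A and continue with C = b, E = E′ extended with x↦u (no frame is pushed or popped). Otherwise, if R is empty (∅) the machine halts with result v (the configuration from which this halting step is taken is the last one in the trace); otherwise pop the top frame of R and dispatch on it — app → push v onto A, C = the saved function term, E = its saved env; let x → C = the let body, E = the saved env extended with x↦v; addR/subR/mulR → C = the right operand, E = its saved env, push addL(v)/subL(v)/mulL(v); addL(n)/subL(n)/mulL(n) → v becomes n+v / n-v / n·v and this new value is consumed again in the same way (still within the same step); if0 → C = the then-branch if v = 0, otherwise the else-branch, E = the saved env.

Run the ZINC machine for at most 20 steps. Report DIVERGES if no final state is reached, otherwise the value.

0. [C=(((4 * -2) - -3) * ((λy. ((λx. y) y)) 9)) | E=∅ | A=∅ | R=∅]
1. [C=((4 * -2) - -3) | E=∅ | A=∅ | R=[mulR]]
2. [C=(4 * -2) | E=∅ | A=∅ | R=[subR :: mulR]]
3. [C=4 | E=∅ | A=∅ | R=[mulR :: subR :: mulR]]
4. [C=-2 | E=∅ | A=∅ | R=[mulL(4) :: subR :: mulR]]
5. [C=-3 | E=∅ | A=∅ | R=[subL(-8) :: mulR]]
6. [C=((λy. ((λx. y) y)) 9) | E=∅ | A=∅ | R=[mulL(-5)]]
7. [C=9 | E=∅ | A=∅ | R=[app :: mulL(-5)]]
8. [C=(λy. ((λx. y) y)) | E=∅ | A=[9] | R=[mulL(-5)]]
9. [C=((λx. y) y) | E={y↦9} | A=∅ | R=[mulL(-5)]]
10. [C=y | E={y↦9} | A=∅ | R=[app :: mulL(-5)]]
11. [C=(λx. y) | E={y↦9} | A=[9] | R=[mulL(-5)]]
12. [C=y | E={x↦9, y↦9} | A=∅ | R=[mulL(-5)]]
→ final value -45

Answer: -45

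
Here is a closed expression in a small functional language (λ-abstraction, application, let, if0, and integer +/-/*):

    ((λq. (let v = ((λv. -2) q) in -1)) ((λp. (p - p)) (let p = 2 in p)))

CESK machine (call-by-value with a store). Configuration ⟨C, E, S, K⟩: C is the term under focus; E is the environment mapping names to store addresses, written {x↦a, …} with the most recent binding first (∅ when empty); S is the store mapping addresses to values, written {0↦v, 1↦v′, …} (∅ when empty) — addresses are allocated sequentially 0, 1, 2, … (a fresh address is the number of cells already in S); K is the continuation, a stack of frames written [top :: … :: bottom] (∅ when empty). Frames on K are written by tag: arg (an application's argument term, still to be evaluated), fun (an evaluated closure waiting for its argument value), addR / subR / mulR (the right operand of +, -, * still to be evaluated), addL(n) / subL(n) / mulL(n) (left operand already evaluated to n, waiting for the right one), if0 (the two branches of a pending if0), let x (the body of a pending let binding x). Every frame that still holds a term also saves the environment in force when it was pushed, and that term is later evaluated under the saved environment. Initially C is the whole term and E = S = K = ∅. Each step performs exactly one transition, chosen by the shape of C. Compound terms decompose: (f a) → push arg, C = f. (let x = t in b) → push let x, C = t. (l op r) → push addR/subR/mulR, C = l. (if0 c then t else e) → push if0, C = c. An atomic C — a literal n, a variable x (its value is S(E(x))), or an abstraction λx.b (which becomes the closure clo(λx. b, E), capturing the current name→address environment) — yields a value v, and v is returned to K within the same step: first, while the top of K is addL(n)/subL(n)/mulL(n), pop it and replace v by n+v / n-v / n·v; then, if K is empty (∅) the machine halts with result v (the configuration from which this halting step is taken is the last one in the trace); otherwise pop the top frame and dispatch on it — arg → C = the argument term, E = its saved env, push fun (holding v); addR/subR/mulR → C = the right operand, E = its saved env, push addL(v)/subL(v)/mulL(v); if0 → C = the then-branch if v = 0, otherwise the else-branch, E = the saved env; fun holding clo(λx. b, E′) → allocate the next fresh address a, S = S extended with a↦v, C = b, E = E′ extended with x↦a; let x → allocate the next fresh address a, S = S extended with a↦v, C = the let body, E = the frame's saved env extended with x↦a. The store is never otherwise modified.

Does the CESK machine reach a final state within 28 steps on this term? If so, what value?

[0] ⟨C=((λq. (let v = ((λv. -2) q) in -1)) ((λp. (p - p)) (let p = 2 in p))); E=∅; S=∅; K=∅⟩
[1] ⟨C=(λq. (let v = ((λv. -2) q) in -1)); E=∅; S=∅; K=[arg]⟩
[2] ⟨C=((λp. (p - p)) (let p = 2 in p)); E=∅; S=∅; K=[fun]⟩
[3] ⟨C=(λp. (p - p)); E=∅; S=∅; K=[arg :: fun]⟩
[4] ⟨C=(let p = 2 in p); E=∅; S=∅; K=[fun :: fun]⟩
[5] ⟨C=2; E=∅; S=∅; K=[let p :: fun :: fun]⟩
[6] ⟨C=p; E={p↦0}; S={0↦2}; K=[fun :: fun]⟩
[7] ⟨C=(p - p); E={p↦1}; S={0↦2, 1↦2}; K=[fun]⟩
[8] ⟨C=p; E={p↦1}; S={0↦2, 1↦2}; K=[subR :: fun]⟩
[9] ⟨C=p; E={p↦1}; S={0↦2, 1↦2}; K=[subL(2) :: fun]⟩
[10] ⟨C=(let v = ((λv. -2) q) in -1); E={q↦2}; S={0↦2, 1↦2, 2↦0}; K=∅⟩
[11] ⟨C=((λv. -2) q); E={q↦2}; S={0↦2, 1↦2, 2↦0}; K=[let v]⟩
[12] ⟨C=(λv. -2); E={q↦2}; S={0↦2, 1↦2, 2↦0}; K=[arg :: let v]⟩
[13] ⟨C=q; E={q↦2}; S={0↦2, 1↦2, 2↦0}; K=[fun :: let v]⟩
[14] ⟨C=-2; E={v↦3, q↦2}; S={0↦2, 1↦2, 2↦0, 3↦0}; K=[let v]⟩
[15] ⟨C=-1; E={v↦4, q↦2}; S={0↦2, 1↦2, 2↦0, 3↦0, 4↦-2}; K=∅⟩
→ final value -1

Answer: -1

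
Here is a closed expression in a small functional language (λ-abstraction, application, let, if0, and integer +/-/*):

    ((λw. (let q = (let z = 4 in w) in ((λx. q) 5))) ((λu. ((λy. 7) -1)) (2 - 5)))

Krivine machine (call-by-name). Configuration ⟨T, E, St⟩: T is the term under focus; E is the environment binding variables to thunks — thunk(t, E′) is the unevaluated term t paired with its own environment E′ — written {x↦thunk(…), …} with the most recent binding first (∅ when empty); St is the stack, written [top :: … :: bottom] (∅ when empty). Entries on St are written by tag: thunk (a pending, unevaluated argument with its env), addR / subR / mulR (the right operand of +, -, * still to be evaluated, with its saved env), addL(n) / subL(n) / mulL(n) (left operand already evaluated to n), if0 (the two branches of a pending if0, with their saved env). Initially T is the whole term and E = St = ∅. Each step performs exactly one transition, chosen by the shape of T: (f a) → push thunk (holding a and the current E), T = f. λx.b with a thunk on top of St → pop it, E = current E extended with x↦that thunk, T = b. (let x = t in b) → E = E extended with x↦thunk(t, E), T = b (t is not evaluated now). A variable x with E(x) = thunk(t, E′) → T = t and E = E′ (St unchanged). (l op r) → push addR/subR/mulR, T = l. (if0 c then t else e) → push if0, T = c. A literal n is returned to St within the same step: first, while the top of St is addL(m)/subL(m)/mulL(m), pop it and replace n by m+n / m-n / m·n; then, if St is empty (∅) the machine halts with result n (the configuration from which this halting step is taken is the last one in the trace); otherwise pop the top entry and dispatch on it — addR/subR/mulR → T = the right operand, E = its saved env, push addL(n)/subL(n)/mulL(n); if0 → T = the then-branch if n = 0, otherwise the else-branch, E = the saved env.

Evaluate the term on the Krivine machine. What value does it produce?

[0] ⟨T=((λw. (let q = (let z = 4 in w) in ((λx. q) 5))) ((λu. ((λy. 7) -1)) (2 - 5))); E=∅; St=∅⟩
[1] ⟨T=(λw. (let q = (let z = 4 in w) in ((λx. q) 5))); E=∅; St=[thunk]⟩
[2] ⟨T=(let q = (let z = 4 in w) in ((λx. q) 5)); E={w↦thunk(((λu. ((λy. 7) -1)) (2 - 5)), ∅)}; St=∅⟩
[3] ⟨T=((λx. q) 5); E={q↦thunk((let z = 4 in w), {w↦thunk(((λu. ((λy. 7) -1)) (2 - 5)), ∅)}), w↦thunk(((λu. ((λy. 7) -1)) (2 - 5)), ∅)}; St=∅⟩
[4] ⟨T=(λx. q); E={q↦thunk((let z = 4 in w), {w↦thunk(((λu. ((λy. 7) -1)) (2 - 5)), ∅)}), w↦thunk(((λu. ((λy. 7) -1)) (2 - 5)), ∅)}; St=[thunk]⟩
[5] ⟨T=q; E={x↦thunk(5, {q↦thunk((let z = 4 in w), {w↦thunk(((λu. ((λy. 7) -1)) (2 - 5)), ∅)}), w↦thunk(((λu. ((λy. 7) -1)) (2 - 5)), ∅)}), q↦thunk((let z = 4 in w), {w↦thunk(((λu. ((λy. 7) -1)) (2 - 5)), ∅)}), w↦thunk(((λu. ((λy. 7) -1)) (2 - 5)), ∅)}; St=∅⟩
[6] ⟨T=(let z = 4 in w); E={w↦thunk(((λu. ((λy. 7) -1)) (2 - 5)), ∅)}; St=∅⟩
[7] ⟨T=w; E={z↦thunk(4, {w↦thunk(((λu. ((λy. 7) -1)) (2 - 5)), ∅)}), w↦thunk(((λu. ((λy. 7) -1)) (2 - 5)), ∅)}; St=∅⟩
[8] ⟨T=((λu. ((λy. 7) -1)) (2 - 5)); E=∅; St=∅⟩
[9] ⟨T=(λu. ((λy. 7) -1)); E=∅; St=[thunk]⟩
[10] ⟨T=((λy. 7) -1); E={u↦thunk((2 - 5), ∅)}; St=∅⟩
[11] ⟨T=(λy. 7); E={u↦thunk((2 - 5), ∅)}; St=[thunk]⟩
[12] ⟨T=7; E={y↦thunk(-1, {u↦thunk((2 - 5), ∅)}), u↦thunk((2 - 5), ∅)}; St=∅⟩
→ final value 7

Answer: 7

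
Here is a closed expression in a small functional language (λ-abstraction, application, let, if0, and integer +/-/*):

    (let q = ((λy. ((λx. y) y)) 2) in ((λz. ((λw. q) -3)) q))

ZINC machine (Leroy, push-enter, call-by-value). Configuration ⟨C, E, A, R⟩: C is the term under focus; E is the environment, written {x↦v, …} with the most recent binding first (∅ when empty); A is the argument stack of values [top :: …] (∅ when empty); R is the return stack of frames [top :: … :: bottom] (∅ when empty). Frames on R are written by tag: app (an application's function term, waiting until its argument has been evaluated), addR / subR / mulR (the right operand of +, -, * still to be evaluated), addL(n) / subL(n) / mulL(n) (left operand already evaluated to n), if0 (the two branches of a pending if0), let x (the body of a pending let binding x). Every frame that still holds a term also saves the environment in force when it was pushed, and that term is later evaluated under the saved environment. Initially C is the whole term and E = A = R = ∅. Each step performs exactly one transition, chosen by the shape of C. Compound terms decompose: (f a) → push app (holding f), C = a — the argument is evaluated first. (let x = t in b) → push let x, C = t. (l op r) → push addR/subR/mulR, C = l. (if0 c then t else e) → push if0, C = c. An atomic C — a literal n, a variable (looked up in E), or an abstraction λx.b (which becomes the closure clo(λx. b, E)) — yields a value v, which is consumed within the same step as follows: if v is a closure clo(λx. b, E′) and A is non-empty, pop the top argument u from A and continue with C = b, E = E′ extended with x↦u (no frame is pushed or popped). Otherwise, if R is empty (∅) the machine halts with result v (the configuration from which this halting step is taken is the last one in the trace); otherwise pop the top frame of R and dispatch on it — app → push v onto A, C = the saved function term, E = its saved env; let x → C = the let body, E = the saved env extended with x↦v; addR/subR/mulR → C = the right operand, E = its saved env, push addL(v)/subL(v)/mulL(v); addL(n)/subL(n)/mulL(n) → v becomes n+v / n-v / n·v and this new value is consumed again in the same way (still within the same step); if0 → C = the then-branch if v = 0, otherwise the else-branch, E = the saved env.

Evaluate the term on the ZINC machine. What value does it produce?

[0] [C=(let q = ((λy. ((λx. y) y)) 2) in ((λz. ((λw. q) -3)) q)) | E=∅ | A=∅ | R=∅]
[1] [C=((λy. ((λx. y) y)) 2) | E=∅ | A=∅ | R=[let q]]
[2] [C=2 | E=∅ | A=∅ | R=[app :: let q]]
[3] [C=(λy. ((λx. y) y)) | E=∅ | A=[2] | R=[let q]]
[4] [C=((λx. y) y) | E={y↦2} | A=∅ | R=[let q]]
[5] [C=y | E={y↦2} | A=∅ | R=[app :: let q]]
[6] [C=(λx. y) | E={y↦2} | A=[2] | R=[let q]]
[7] [C=y | E={x↦2, y↦2} | A=∅ | R=[let q]]
[8] [C=((λz. ((λw. q) -3)) q) | E={q↦2} | A=∅ | R=∅]
[9] [C=q | E={q↦2} | A=∅ | R=[app]]
[10] [C=(λz. ((λw. q) -3)) | E={q↦2} | A=[2] | R=∅]
[11] [C=((λw. q) -3) | E={z↦2, q↦2} | A=∅ | R=∅]
[12] [C=-3 | E={z↦2, q↦2} | A=∅ | R=[app]]
[13] [C=(λw. q) | E={z↦2, q↦2} | A=[-3] | R=∅]
[14] [C=q | E={w↦-3, z↦2, q↦2} | A=∅ | R=∅]
→ final value 2

Answer: 2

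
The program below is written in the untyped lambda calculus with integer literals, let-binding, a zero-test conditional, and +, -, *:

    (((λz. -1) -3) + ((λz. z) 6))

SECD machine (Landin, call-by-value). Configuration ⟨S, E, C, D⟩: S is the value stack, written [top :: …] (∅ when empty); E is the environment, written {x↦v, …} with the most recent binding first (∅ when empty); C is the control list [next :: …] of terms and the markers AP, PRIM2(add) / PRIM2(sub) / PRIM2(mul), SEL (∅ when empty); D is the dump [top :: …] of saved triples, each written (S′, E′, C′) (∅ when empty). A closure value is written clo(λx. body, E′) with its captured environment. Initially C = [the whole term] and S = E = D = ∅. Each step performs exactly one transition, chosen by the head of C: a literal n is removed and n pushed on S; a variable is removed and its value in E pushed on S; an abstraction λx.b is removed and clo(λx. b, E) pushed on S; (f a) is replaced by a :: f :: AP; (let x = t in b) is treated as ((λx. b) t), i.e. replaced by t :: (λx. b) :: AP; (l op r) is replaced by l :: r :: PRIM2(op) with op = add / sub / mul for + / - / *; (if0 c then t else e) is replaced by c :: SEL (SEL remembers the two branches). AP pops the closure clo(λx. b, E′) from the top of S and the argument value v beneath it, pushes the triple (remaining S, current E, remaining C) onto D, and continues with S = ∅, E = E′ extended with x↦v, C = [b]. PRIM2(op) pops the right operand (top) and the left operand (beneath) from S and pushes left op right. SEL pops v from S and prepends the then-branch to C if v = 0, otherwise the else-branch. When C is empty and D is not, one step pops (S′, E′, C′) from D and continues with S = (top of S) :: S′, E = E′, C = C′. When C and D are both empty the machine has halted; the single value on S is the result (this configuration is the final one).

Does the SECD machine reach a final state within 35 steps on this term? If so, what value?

Answer: 5

Machine steps:
[0] ⟨S=∅; E=∅; C=[(((λz. -1) -3) + ((λz. z) 6))]; D=∅⟩
[1] ⟨S=∅; E=∅; C=[((λz. -1) -3) :: ((λz. z) 6) :: PRIM2(add)]; D=∅⟩
[2] ⟨S=∅; E=∅; C=[-3 :: (λz. -1) :: AP :: ((λz. z) 6) :: PRIM2(add)]; D=∅⟩
[3] ⟨S=[-3]; E=∅; C=[(λz. -1) :: AP :: ((λz. z) 6) :: PRIM2(add)]; D=∅⟩
[4] ⟨S=[clo(λz. -1, ∅) :: -3]; E=∅; C=[AP :: ((λz. z) 6) :: PRIM2(add)]; D=∅⟩
[5] ⟨S=∅; E={z↦-3}; C=[-1]; D=[(∅, ∅, [((λz. z) 6) :: PRIM2(add)])]⟩
[6] ⟨S=[-1]; E={z↦-3}; C=∅; D=[(∅, ∅, [((λz. z) 6) :: PRIM2(add)])]⟩
[7] ⟨S=[-1]; E=∅; C=[((λz. z) 6) :: PRIM2(add)]; D=∅⟩
[8] ⟨S=[-1]; E=∅; C=[6 :: (λz. z) :: AP :: PRIM2(add)]; D=∅⟩
[9] ⟨S=[6 :: -1]; E=∅; C=[(λz. z) :: AP :: PRIM2(add)]; D=∅⟩
[10] ⟨S=[clo(λz. z, ∅) :: 6 :: -1]; E=∅; C=[AP :: PRIM2(add)]; D=∅⟩
[11] ⟨S=∅; E={z↦6}; C=[z]; D=[([-1], ∅, [PRIM2(add)])]⟩
[12] ⟨S=[6]; E={z↦6}; C=∅; D=[([-1], ∅, [PRIM2(add)])]⟩
[13] ⟨S=[6 :: -1]; E=∅; C=[PRIM2(add)]; D=∅⟩
[14] ⟨S=[5]; E=∅; C=∅; D=∅⟩
→ final value 5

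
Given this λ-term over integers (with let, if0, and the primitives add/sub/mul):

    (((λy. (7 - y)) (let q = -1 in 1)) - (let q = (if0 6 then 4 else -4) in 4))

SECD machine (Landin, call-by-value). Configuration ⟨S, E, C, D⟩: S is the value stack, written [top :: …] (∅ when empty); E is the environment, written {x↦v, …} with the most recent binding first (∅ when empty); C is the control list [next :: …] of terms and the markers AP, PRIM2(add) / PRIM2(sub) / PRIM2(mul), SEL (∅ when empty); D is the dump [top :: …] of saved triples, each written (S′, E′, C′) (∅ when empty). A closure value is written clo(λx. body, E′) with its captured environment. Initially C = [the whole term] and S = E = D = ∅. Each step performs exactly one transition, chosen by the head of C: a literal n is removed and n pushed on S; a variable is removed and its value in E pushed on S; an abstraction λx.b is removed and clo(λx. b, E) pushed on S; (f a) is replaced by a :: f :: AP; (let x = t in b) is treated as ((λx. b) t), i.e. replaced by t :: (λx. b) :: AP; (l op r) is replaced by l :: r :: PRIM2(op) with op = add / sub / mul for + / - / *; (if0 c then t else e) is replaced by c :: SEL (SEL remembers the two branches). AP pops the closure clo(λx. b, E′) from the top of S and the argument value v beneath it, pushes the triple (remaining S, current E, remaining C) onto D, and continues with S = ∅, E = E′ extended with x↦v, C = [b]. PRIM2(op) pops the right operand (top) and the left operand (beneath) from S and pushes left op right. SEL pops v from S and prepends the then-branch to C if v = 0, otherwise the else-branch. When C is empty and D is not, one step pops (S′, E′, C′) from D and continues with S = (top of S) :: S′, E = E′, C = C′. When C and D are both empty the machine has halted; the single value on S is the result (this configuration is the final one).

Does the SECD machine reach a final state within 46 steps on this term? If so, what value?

0. ⟨S=∅; E=∅; C=[(((λy. (7 - y)) (let q = -1 in 1)) - (let q = (if0 6 then 4 else -4) in 4))]; D=∅⟩
1. ⟨S=∅; E=∅; C=[((λy. (7 - y)) (let q = -1 in 1)) :: (let q = (if0 6 then 4 else -4) in 4) :: PRIM2(sub)]; D=∅⟩
2. ⟨S=∅; E=∅; C=[(let q = -1 in 1) :: (λy. (7 - y)) :: AP :: (let q = (if0 6 then 4 else -4) in 4) :: PRIM2(sub)]; D=∅⟩
3. ⟨S=∅; E=∅; C=[-1 :: (λq. 1) :: AP :: (λy. (7 - y)) :: AP :: (let q = (if0 6 then 4 else -4) in 4) :: PRIM2(sub)]; D=∅⟩
4. ⟨S=[-1]; E=∅; C=[(λq. 1) :: AP :: (λy. (7 - y)) :: AP :: (let q = (if0 6 then 4 else -4) in 4) :: PRIM2(sub)]; D=∅⟩
5. ⟨S=[clo(λq. 1, ∅) :: -1]; E=∅; C=[AP :: (λy. (7 - y)) :: AP :: (let q = (if0 6 then 4 else -4) in 4) :: PRIM2(sub)]; D=∅⟩
6. ⟨S=∅; E={q↦-1}; C=[1]; D=[(∅, ∅, [(λy. (7 - y)) :: AP :: (let q = (if0 6 then 4 else -4) in 4) :: PRIM2(sub)])]⟩
7. ⟨S=[1]; E={q↦-1}; C=∅; D=[(∅, ∅, [(λy. (7 - y)) :: AP :: (let q = (if0 6 then 4 else -4) in 4) :: PRIM2(sub)])]⟩
8. ⟨S=[1]; E=∅; C=[(λy. (7 - y)) :: AP :: (let q = (if0 6 then 4 else -4) in 4) :: PRIM2(sub)]; D=∅⟩
9. ⟨S=[clo(λy. (7 - y), ∅) :: 1]; E=∅; C=[AP :: (let q = (if0 6 then 4 else -4) in 4) :: PRIM2(sub)]; D=∅⟩
10. ⟨S=∅; E={y↦1}; C=[(7 - y)]; D=[(∅, ∅, [(let q = (if0 6 then 4 else -4) in 4) :: PRIM2(sub)])]⟩
11. ⟨S=∅; E={y↦1}; C=[7 :: y :: PRIM2(sub)]; D=[(∅, ∅, [(let q = (if0 6 then 4 else -4) in 4) :: PRIM2(sub)])]⟩
12. ⟨S=[7]; E={y↦1}; C=[y :: PRIM2(sub)]; D=[(∅, ∅, [(let q = (if0 6 then 4 else -4) in 4) :: PRIM2(sub)])]⟩
13. ⟨S=[1 :: 7]; E={y↦1}; C=[PRIM2(sub)]; D=[(∅, ∅, [(let q = (if0 6 then 4 else -4) in 4) :: PRIM2(sub)])]⟩
14. ⟨S=[6]; E={y↦1}; C=∅; D=[(∅, ∅, [(let q = (if0 6 then 4 else -4) in 4) :: PRIM2(sub)])]⟩
15. ⟨S=[6]; E=∅; C=[(let q = (if0 6 then 4 else -4) in 4) :: PRIM2(sub)]; D=∅⟩
16. ⟨S=[6]; E=∅; C=[(if0 6 then 4 else -4) :: (λq. 4) :: AP :: PRIM2(sub)]; D=∅⟩
17. ⟨S=[6]; E=∅; C=[6 :: SEL :: (λq. 4) :: AP :: PRIM2(sub)]; D=∅⟩
18. ⟨S=[6 :: 6]; E=∅; C=[SEL :: (λq. 4) :: AP :: PRIM2(sub)]; D=∅⟩
19. ⟨S=[6]; E=∅; C=[-4 :: (λq. 4) :: AP :: PRIM2(sub)]; D=∅⟩
20. ⟨S=[-4 :: 6]; E=∅; C=[(λq. 4) :: AP :: PRIM2(sub)]; D=∅⟩
21. ⟨S=[clo(λq. 4, ∅) :: -4 :: 6]; E=∅; C=[AP :: PRIM2(sub)]; D=∅⟩
22. ⟨S=∅; E={q↦-4}; C=[4]; D=[([6], ∅, [PRIM2(sub)])]⟩
23. ⟨S=[4]; E={q↦-4}; C=∅; D=[([6], ∅, [PRIM2(sub)])]⟩
24. ⟨S=[4 :: 6]; E=∅; C=[PRIM2(sub)]; D=∅⟩
25. ⟨S=[2]; E=∅; C=∅; D=∅⟩
→ final value 2

Answer: 2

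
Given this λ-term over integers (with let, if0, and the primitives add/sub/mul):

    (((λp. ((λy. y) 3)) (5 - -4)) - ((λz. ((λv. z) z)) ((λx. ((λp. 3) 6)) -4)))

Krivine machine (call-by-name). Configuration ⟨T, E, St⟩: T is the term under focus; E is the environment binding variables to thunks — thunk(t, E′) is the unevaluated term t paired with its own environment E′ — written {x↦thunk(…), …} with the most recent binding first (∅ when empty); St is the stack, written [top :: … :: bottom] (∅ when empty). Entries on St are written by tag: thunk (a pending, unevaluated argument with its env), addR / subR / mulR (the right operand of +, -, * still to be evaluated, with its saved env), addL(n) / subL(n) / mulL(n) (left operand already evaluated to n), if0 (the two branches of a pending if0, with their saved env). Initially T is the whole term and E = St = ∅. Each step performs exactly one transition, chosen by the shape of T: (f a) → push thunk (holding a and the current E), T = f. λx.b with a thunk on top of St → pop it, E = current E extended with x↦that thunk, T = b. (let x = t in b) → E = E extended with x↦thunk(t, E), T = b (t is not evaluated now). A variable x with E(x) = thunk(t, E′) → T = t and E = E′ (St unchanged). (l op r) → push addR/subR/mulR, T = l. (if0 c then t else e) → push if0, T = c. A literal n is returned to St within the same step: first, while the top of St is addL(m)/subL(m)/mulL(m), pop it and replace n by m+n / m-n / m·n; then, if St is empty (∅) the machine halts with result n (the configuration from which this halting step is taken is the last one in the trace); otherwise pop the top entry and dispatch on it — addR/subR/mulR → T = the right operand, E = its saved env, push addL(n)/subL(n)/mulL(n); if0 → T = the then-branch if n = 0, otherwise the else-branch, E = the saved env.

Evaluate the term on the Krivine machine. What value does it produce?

step 0: [T=(((λp. ((λy. y) 3)) (5 - -4)) - ((λz. ((λv. z) z)) ((λx. ((λp. 3) 6)) -4))) | E=∅ | St=∅]
step 1: [T=((λp. ((λy. y) 3)) (5 - -4)) | E=∅ | St=[subR]]
step 2: [T=(λp. ((λy. y) 3)) | E=∅ | St=[thunk :: subR]]
step 3: [T=((λy. y) 3) | E={p↦thunk((5 - -4), ∅)} | St=[subR]]
step 4: [T=(λy. y) | E={p↦thunk((5 - -4), ∅)} | St=[thunk :: subR]]
step 5: [T=y | E={y↦thunk(3, {p↦thunk((5 - -4), ∅)}), p↦thunk((5 - -4), ∅)} | St=[subR]]
step 6: [T=3 | E={p↦thunk((5 - -4), ∅)} | St=[subR]]
step 7: [T=((λz. ((λv. z) z)) ((λx. ((λp. 3) 6)) -4)) | E=∅ | St=[subL(3)]]
step 8: [T=(λz. ((λv. z) z)) | E=∅ | St=[thunk :: subL(3)]]
step 9: [T=((λv. z) z) | E={z↦thunk(((λx. ((λp. 3) 6)) -4), ∅)} | St=[subL(3)]]
step 10: [T=(λv. z) | E={z↦thunk(((λx. ((λp. 3) 6)) -4), ∅)} | St=[thunk :: subL(3)]]
step 11: [T=z | E={v↦thunk(z, {z↦thunk(((λx. ((λp. 3) 6)) -4), ∅)}), z↦thunk(((λx. ((λp. 3) 6)) -4), ∅)} | St=[subL(3)]]
step 12: [T=((λx. ((λp. 3) 6)) -4) | E=∅ | St=[subL(3)]]
step 13: [T=(λx. ((λp. 3) 6)) | E=∅ | St=[thunk :: subL(3)]]
step 14: [T=((λp. 3) 6) | E={x↦thunk(-4, ∅)} | St=[subL(3)]]
step 15: [T=(λp. 3) | E={x↦thunk(-4, ∅)} | St=[thunk :: subL(3)]]
step 16: [T=3 | E={p↦thunk(6, {x↦thunk(-4, ∅)}), x↦thunk(-4, ∅)} | St=[subL(3)]]
→ final value 0

Answer: 0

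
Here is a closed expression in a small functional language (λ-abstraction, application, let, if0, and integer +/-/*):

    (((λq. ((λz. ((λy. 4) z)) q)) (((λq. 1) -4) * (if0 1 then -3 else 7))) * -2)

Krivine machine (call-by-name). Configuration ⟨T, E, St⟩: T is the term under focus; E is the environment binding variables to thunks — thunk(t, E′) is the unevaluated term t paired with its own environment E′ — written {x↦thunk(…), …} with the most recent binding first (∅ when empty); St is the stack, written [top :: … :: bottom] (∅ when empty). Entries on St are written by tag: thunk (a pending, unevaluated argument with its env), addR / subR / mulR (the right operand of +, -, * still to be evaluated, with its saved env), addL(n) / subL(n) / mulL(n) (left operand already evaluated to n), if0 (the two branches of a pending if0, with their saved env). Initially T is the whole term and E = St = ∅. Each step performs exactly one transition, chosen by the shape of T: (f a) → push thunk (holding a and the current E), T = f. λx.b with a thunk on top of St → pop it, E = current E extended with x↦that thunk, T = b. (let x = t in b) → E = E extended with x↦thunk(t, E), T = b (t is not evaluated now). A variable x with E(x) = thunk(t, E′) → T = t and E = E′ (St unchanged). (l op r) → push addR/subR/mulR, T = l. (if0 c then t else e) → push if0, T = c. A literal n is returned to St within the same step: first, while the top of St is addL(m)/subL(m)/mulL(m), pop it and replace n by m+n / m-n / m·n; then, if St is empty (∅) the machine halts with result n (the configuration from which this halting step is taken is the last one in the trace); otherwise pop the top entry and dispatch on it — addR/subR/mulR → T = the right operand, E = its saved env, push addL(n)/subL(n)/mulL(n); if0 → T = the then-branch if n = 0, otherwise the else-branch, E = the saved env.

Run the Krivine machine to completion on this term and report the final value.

Answer: -8

Derivation:
0. ⟨T=(((λq. ((λz. ((λy. 4) z)) q)) (((λq. 1) -4) * (if0 1 then -3 else 7))) * -2); E=∅; St=∅⟩
1. ⟨T=((λq. ((λz. ((λy. 4) z)) q)) (((λq. 1) -4) * (if0 1 then -3 else 7))); E=∅; St=[mulR]⟩
2. ⟨T=(λq. ((λz. ((λy. 4) z)) q)); E=∅; St=[thunk :: mulR]⟩
3. ⟨T=((λz. ((λy. 4) z)) q); E={q↦thunk((((λq. 1) -4) * (if0 1 then -3 else 7)), ∅)}; St=[mulR]⟩
4. ⟨T=(λz. ((λy. 4) z)); E={q↦thunk((((λq. 1) -4) * (if0 1 then -3 else 7)), ∅)}; St=[thunk :: mulR]⟩
5. ⟨T=((λy. 4) z); E={z↦thunk(q, {q↦thunk((((λq. 1) -4) * (if0 1 then -3 else 7)), ∅)}), q↦thunk((((λq. 1) -4) * (if0 1 then -3 else 7)), ∅)}; St=[mulR]⟩
6. ⟨T=(λy. 4); E={z↦thunk(q, {q↦thunk((((λq. 1) -4) * (if0 1 then -3 else 7)), ∅)}), q↦thunk((((λq. 1) -4) * (if0 1 then -3 else 7)), ∅)}; St=[thunk :: mulR]⟩
7. ⟨T=4; E={y↦thunk(z, {z↦thunk(q, {q↦thunk((((λq. 1) -4) * (if0 1 then -3 else 7)), ∅)}), q↦thunk((((λq. 1) -4) * (if0 1 then -3 else 7)), ∅)}), z↦thunk(q, {q↦thunk((((λq. 1) -4) * (if0 1 then -3 else 7)), ∅)}), q↦thunk((((λq. 1) -4) * (if0 1 then -3 else 7)), ∅)}; St=[mulR]⟩
8. ⟨T=-2; E=∅; St=[mulL(4)]⟩
→ final value -8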